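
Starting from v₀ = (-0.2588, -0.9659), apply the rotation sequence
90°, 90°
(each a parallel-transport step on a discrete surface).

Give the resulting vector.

Total rotation: 90° + 90° = 180°. Final vector: (0.2588, 0.9659)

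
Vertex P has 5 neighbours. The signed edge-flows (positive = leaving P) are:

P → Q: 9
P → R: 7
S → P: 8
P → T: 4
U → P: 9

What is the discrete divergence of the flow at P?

Divergence = sum of outgoing flows = 9 + 7 + (-8) + 4 + (-9) = 3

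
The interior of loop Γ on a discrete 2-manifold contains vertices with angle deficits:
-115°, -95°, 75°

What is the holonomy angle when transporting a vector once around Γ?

Holonomy = total enclosed curvature = (-115°) + (-95°) + 75° = -135°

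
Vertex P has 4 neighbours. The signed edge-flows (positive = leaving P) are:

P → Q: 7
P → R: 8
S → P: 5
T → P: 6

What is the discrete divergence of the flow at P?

Divergence = sum of outgoing flows = 7 + 8 + (-5) + (-6) = 4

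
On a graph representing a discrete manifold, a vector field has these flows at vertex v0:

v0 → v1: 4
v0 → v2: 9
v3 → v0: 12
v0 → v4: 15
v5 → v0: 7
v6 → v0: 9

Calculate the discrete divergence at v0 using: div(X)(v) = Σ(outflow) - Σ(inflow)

Divergence = sum of outgoing flows = 4 + 9 + (-12) + 15 + (-7) + (-9) = 0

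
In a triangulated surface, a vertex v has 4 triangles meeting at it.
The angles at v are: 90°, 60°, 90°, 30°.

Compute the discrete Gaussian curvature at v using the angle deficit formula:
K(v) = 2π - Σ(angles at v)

Sum of angles = 270°. K = 360° - 270° = 90°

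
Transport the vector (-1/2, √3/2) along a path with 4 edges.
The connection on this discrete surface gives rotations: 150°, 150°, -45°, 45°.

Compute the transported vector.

Total rotation: 150° + 150° + (-45°) + 45° = 300° ≡ -60° (mod 360°). Final vector: (0.5000, 0.8660)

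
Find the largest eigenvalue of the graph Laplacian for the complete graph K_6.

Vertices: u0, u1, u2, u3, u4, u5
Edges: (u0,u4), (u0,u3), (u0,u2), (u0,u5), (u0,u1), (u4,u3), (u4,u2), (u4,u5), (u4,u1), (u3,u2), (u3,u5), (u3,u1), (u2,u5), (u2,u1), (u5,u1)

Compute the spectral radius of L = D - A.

For the complete graph K_n, L = nI − J (J = all-ones matrix). J has eigenvalues n (once, eigenvector 𝟙) and 0 (multiplicity n−1), so L has eigenvalues 0 (once) and n (multiplicity n−1). Here n = 6: eigenvalue 0 once and 6 with multiplicity 5.
Laplacian eigenvalues: [0.0, 6.0, 6.0, 6.0, 6.0, 6.0]. Largest eigenvalue (spectral radius) = 6.0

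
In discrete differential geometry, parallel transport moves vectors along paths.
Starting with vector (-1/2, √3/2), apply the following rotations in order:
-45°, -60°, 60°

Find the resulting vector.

Total rotation: (-45°) + (-60°) + 60° = -45°. Final vector: (0.2588, 0.9659)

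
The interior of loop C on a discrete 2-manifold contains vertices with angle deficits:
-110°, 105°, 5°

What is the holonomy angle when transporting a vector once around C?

Holonomy = total enclosed curvature = (-110°) + 105° + 5° = 0°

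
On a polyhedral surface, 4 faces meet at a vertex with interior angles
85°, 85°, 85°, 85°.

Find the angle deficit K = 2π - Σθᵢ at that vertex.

Sum of angles = 340°. K = 360° - 340° = 20° = π/9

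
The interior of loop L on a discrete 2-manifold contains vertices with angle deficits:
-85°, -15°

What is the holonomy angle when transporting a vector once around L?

Holonomy = total enclosed curvature = (-85°) + (-15°) = -100°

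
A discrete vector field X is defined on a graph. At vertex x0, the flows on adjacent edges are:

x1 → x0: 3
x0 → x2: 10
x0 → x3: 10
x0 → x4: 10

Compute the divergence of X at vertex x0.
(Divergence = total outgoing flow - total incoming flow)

Divergence = sum of outgoing flows = (-3) + 10 + 10 + 10 = 27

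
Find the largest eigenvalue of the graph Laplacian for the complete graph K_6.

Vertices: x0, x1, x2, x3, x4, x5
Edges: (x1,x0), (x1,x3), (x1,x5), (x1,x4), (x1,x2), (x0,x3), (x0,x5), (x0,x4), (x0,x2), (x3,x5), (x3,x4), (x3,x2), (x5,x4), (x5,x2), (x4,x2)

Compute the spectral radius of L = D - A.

For the complete graph K_n, L = nI − J (J = all-ones matrix). J has eigenvalues n (once, eigenvector 𝟙) and 0 (multiplicity n−1), so L has eigenvalues 0 (once) and n (multiplicity n−1). Here n = 6: eigenvalue 0 once and 6 with multiplicity 5.
Laplacian eigenvalues: [0.0, 6.0, 6.0, 6.0, 6.0, 6.0]. Largest eigenvalue (spectral radius) = 6.0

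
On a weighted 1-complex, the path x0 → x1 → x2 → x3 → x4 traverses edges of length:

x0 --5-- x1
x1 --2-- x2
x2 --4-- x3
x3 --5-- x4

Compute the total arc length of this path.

Arc length = 5 + 2 + 4 + 5 = 16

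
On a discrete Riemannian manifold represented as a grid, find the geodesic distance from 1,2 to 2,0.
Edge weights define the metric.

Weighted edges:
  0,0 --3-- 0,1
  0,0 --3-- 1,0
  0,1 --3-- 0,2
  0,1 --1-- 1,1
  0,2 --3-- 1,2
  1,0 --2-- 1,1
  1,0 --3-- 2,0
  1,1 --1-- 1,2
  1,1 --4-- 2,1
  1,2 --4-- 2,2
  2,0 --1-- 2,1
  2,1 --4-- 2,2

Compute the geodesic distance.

Shortest path: 1,2 → 1,1 → 1,0 → 2,0, total weight = 6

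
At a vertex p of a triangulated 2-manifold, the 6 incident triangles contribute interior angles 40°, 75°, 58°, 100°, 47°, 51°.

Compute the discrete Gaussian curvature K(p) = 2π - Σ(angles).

Sum of angles = 371°. K = 360° - 371° = -11° = -11π/180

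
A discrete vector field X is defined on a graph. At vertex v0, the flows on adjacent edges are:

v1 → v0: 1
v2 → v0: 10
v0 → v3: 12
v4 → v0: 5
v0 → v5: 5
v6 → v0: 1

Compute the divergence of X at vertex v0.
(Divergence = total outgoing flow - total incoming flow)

Divergence = sum of outgoing flows = (-1) + (-10) + 12 + (-5) + 5 + (-1) = 0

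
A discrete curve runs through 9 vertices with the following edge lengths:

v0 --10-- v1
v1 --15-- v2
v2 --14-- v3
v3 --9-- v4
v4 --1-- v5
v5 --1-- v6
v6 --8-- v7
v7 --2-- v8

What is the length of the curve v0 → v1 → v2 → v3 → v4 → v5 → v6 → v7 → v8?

Arc length = 10 + 15 + 14 + 9 + 1 + 1 + 8 + 2 = 60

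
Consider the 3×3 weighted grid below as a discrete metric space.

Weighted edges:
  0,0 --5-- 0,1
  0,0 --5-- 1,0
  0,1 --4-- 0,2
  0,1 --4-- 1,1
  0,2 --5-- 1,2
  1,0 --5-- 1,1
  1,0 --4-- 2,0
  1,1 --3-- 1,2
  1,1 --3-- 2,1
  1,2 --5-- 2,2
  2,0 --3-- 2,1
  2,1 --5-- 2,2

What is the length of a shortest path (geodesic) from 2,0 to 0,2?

Shortest path: 2,0 → 2,1 → 1,1 → 1,2 → 0,2, total weight = 14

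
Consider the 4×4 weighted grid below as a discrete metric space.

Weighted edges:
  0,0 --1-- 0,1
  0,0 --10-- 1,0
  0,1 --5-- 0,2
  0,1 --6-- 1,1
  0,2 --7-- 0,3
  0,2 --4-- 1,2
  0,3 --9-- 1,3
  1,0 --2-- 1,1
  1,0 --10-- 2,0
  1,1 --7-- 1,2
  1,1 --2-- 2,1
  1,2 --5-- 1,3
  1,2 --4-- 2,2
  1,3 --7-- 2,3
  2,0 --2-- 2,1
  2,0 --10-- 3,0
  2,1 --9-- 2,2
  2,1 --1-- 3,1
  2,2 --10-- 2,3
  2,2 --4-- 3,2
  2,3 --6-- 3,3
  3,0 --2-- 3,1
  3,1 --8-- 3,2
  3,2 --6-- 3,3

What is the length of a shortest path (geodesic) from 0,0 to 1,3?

Shortest path: 0,0 → 0,1 → 0,2 → 1,2 → 1,3, total weight = 15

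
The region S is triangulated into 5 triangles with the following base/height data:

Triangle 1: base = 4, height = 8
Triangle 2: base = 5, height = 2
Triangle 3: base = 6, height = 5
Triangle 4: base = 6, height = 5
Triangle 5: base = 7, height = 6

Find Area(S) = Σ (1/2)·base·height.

(1/2)×4×8 + (1/2)×5×2 + (1/2)×6×5 + (1/2)×6×5 + (1/2)×7×6 = 72.0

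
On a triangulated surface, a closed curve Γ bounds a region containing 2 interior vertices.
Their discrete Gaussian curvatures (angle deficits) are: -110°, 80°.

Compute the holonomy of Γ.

Holonomy = total enclosed curvature = (-110°) + 80° = -30°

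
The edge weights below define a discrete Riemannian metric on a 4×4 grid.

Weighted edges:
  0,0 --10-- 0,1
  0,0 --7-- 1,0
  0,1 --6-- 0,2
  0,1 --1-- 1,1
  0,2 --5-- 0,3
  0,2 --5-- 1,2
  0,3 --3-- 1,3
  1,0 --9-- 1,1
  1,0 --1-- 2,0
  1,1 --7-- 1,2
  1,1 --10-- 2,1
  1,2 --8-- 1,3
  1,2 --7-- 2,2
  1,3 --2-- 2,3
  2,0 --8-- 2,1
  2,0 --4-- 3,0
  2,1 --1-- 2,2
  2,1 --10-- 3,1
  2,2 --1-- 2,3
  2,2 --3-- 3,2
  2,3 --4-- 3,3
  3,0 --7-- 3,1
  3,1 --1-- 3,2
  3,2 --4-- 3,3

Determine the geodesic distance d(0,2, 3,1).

Shortest path: 0,2 → 0,3 → 1,3 → 2,3 → 2,2 → 3,2 → 3,1, total weight = 15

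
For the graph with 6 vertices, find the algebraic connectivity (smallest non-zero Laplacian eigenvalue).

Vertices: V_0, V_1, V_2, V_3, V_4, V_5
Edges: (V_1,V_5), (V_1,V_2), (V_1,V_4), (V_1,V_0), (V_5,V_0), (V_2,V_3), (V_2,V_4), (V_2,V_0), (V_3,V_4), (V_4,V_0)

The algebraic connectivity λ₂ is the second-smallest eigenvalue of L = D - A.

Degrees: deg(V_0) = 4, deg(V_1) = 4, deg(V_2) = 4, deg(V_3) = 2, deg(V_4) = 4, deg(V_5) = 2.
L = D − A with rows/columns ordered (V_0, V_1, V_2, V_3, V_4, V_5):
  [ 4, -1, -1,  0, -1, -1]
  [-1,  4, -1,  0, -1, -1]
  [-1, -1,  4, -1, -1,  0]
  [ 0,  0, -1,  2, -1,  0]
  [-1, -1, -1, -1,  4,  0]
  [-1, -1,  0,  0,  0,  2]
Characteristic polynomial: det(λI − L) = λ(λ² − 7λ + 8)(λ − 3)(λ − 5)².
Roots: λ = 0; (λ² − 7λ + 8) = 0 ⇒ λ = (7 ± √17)/2 ≈ 1.4384, 5.5616; (λ − 3) = 0 ⇒ λ = 3; (λ − 5) = 0 ⇒ λ = 5 (multiplicity 2).
(Check: the roots sum (with multiplicity) to 20, matching trace L = Σdeg = 2·10 = 20.)
Laplacian eigenvalues: [0.0, 1.4384, 3.0, 5.0, 5.0, 5.5616]. Algebraic connectivity (smallest non-zero eigenvalue) = 1.4384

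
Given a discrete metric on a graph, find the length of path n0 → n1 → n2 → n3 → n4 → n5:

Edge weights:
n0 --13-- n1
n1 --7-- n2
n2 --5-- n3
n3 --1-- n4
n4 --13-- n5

Arc length = 13 + 7 + 5 + 1 + 13 = 39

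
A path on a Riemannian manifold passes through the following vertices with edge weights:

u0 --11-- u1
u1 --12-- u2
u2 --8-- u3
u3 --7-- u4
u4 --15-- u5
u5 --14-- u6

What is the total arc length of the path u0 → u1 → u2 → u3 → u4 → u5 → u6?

Arc length = 11 + 12 + 8 + 7 + 15 + 14 = 67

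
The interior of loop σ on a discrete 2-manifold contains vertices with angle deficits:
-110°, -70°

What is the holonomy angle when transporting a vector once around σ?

Holonomy = total enclosed curvature = (-110°) + (-70°) = -180°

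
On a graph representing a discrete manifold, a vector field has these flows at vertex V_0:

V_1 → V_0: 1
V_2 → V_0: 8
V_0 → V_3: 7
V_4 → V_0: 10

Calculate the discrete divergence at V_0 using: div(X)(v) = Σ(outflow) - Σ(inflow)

Divergence = sum of outgoing flows = (-1) + (-8) + 7 + (-10) = -12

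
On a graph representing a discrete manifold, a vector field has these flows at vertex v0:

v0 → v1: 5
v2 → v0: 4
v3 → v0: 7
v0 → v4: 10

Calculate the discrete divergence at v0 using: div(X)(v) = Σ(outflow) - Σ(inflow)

Divergence = sum of outgoing flows = 5 + (-4) + (-7) + 10 = 4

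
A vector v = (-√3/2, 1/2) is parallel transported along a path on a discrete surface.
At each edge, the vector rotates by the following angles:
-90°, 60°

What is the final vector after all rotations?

Total rotation: (-90°) + 60° = -30°. Final vector: (-0.5000, 0.8660)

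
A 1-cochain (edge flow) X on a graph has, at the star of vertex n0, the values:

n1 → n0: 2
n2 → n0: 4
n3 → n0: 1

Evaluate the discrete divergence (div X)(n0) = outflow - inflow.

Divergence = sum of outgoing flows = (-2) + (-4) + (-1) = -7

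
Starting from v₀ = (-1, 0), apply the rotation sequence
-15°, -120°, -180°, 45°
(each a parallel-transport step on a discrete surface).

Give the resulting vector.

Total rotation: (-15°) + (-120°) + (-180°) + 45° = -270° ≡ 90° (mod 360°). Final vector: (0, -1)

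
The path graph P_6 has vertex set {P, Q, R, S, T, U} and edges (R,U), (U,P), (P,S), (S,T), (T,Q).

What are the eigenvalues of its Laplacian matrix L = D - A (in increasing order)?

The path graph P_n has Laplacian eigenvalues λ_k = 2 − 2cos(kπ/n), k = 0, 1, …, n−1. Here n = 6:
k=0: 2 − 2cos(0) = 0.0; k=1: 2 − 2cos(π/6) = 0.2679; k=2: 2 − 2cos(π/3) = 1.0; k=3: 2 − 2cos(π/2) = 2.0; k=4: 2 − 2cos(2π/3) = 3.0; k=5: 2 − 2cos(5π/6) = 3.7321.
Laplacian eigenvalues (increasing order): [0.0, 0.2679, 1.0, 2.0, 3.0, 3.7321]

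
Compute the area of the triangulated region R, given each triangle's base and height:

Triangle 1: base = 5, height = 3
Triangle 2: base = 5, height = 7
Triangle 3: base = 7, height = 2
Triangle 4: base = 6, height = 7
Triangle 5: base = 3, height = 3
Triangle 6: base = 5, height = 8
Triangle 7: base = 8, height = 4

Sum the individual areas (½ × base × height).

(1/2)×5×3 + (1/2)×5×7 + (1/2)×7×2 + (1/2)×6×7 + (1/2)×3×3 + (1/2)×5×8 + (1/2)×8×4 = 93.5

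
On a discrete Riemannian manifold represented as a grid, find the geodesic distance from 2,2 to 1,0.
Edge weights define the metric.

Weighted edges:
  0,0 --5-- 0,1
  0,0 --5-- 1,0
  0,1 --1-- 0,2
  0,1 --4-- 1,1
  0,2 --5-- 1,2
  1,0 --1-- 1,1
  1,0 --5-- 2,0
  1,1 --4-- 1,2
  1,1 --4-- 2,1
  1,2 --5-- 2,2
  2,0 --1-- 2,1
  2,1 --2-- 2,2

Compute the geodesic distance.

Shortest path: 2,2 → 2,1 → 1,1 → 1,0, total weight = 7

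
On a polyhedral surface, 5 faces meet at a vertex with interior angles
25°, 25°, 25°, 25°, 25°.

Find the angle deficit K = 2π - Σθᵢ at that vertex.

Sum of angles = 125°. K = 360° - 125° = 235°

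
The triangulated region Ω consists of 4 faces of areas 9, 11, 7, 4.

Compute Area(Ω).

9 + 11 + 7 + 4 = 31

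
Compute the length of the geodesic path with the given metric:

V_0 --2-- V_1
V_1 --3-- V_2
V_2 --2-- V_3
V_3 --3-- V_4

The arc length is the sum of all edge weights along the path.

Arc length = 2 + 3 + 2 + 3 = 10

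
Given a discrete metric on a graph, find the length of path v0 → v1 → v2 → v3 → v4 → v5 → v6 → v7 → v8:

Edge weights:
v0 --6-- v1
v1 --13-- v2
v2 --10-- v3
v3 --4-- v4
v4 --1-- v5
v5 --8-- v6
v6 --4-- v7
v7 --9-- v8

Arc length = 6 + 13 + 10 + 4 + 1 + 8 + 4 + 9 = 55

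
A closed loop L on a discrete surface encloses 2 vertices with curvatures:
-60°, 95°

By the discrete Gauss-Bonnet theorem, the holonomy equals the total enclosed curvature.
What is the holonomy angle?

Holonomy = total enclosed curvature = (-60°) + 95° = 35°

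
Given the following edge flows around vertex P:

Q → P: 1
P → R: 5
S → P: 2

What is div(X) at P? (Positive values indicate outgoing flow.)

Divergence = sum of outgoing flows = (-1) + 5 + (-2) = 2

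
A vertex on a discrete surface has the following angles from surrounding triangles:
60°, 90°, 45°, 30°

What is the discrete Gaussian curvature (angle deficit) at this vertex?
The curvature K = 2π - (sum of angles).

Sum of angles = 225°. K = 360° - 225° = 135°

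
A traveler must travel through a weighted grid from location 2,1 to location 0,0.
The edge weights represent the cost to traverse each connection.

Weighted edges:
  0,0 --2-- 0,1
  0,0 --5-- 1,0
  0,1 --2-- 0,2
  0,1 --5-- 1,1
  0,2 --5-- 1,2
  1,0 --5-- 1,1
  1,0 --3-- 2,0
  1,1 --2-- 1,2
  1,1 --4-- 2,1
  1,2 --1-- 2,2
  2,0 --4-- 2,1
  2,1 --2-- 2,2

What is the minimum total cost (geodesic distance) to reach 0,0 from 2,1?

Shortest path: 2,1 → 1,1 → 0,1 → 0,0, total weight = 11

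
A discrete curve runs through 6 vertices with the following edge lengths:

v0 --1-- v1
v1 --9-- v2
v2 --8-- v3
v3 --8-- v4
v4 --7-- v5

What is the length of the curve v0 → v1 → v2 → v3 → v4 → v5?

Arc length = 1 + 9 + 8 + 8 + 7 = 33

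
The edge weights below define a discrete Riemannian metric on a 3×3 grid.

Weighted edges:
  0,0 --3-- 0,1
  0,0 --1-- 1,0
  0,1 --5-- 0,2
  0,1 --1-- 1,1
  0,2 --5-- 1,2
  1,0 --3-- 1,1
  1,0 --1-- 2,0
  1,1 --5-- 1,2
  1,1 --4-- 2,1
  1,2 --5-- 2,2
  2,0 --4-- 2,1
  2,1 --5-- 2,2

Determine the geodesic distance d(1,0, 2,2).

Shortest path: 1,0 → 2,0 → 2,1 → 2,2, total weight = 10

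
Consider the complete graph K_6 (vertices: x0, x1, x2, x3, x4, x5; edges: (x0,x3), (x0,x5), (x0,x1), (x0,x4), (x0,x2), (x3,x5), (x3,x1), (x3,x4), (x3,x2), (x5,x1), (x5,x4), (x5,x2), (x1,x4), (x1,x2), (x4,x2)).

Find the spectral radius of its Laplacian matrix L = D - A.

For the complete graph K_n, L = nI − J (J = all-ones matrix). J has eigenvalues n (once, eigenvector 𝟙) and 0 (multiplicity n−1), so L has eigenvalues 0 (once) and n (multiplicity n−1). Here n = 6: eigenvalue 0 once and 6 with multiplicity 5.
Laplacian eigenvalues: [0.0, 6.0, 6.0, 6.0, 6.0, 6.0]. Largest eigenvalue (spectral radius) = 6.0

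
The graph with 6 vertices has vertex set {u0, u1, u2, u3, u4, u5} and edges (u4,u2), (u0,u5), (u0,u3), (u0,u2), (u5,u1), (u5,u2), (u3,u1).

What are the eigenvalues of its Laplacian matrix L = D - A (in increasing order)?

Degrees: deg(u0) = 3, deg(u1) = 2, deg(u2) = 3, deg(u3) = 2, deg(u4) = 1, deg(u5) = 3.
L = D − A with rows/columns ordered (u0, u1, u2, u3, u4, u5):
  [ 3,  0, -1, -1,  0, -1]
  [ 0,  2,  0, -1,  0, -1]
  [-1,  0,  3,  0, -1, -1]
  [-1, -1,  0,  2,  0,  0]
  [ 0,  0, -1,  0,  1,  0]
  [-1, -1, -1,  0,  0,  3]
Characteristic polynomial: det(λI − L) = λ(λ² − 5λ + 3)(λ − 2)(λ² − 7λ + 11).
Roots: λ = 0; (λ² − 5λ + 3) = 0 ⇒ λ = (5 ± √13)/2 ≈ 0.6972, 4.3028; (λ − 2) = 0 ⇒ λ = 2; (λ² − 7λ + 11) = 0 ⇒ λ = (7 ± √5)/2 ≈ 2.382, 4.618.
(Check: the roots sum (with multiplicity) to 14, matching trace L = Σdeg = 2·7 = 14.)
Laplacian eigenvalues (increasing order): [0.0, 0.6972, 2.0, 2.382, 4.3028, 4.618]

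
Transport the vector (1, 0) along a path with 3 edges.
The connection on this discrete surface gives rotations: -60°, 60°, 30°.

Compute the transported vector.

Total rotation: (-60°) + 60° + 30° = 30°. Final vector: (0.8660, 0.5000)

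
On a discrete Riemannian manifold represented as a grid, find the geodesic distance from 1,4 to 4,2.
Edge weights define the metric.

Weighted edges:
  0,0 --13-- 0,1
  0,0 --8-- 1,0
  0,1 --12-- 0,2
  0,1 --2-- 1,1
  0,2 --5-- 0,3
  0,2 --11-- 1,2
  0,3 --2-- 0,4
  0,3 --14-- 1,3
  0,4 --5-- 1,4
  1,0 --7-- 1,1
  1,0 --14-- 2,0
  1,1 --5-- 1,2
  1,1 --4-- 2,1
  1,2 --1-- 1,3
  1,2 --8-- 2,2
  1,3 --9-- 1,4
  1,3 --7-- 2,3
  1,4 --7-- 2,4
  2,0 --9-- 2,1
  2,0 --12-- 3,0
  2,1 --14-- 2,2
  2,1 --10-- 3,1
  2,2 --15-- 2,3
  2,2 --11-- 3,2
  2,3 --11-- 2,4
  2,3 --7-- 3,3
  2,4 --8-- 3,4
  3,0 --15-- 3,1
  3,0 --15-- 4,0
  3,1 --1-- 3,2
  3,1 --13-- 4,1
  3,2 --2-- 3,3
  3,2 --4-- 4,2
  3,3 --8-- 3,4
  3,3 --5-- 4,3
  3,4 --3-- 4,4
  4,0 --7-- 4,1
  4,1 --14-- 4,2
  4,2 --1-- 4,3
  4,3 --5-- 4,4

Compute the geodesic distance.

Shortest path: 1,4 → 2,4 → 3,4 → 4,4 → 4,3 → 4,2, total weight = 24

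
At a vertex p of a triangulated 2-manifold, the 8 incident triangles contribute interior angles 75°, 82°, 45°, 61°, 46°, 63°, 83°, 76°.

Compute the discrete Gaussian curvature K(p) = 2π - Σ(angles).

Sum of angles = 531°. K = 360° - 531° = -171° = -19π/20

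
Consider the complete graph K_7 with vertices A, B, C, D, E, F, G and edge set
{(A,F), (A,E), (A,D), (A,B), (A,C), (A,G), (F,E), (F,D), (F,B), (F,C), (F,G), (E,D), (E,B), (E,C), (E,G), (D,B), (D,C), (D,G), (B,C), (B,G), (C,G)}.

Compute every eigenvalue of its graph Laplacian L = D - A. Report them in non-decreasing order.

For the complete graph K_n, L = nI − J (J = all-ones matrix). J has eigenvalues n (once, eigenvector 𝟙) and 0 (multiplicity n−1), so L has eigenvalues 0 (once) and n (multiplicity n−1). Here n = 7: eigenvalue 0 once and 7 with multiplicity 6.
Laplacian eigenvalues (increasing order): [0.0, 7.0, 7.0, 7.0, 7.0, 7.0, 7.0]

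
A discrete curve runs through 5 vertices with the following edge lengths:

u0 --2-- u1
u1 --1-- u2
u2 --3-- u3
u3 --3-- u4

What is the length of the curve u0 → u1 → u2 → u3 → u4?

Arc length = 2 + 1 + 3 + 3 = 9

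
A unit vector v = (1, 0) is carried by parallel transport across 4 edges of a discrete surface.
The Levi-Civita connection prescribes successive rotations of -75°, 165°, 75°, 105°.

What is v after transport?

Total rotation: (-75°) + 165° + 75° + 105° = 270° ≡ -90° (mod 360°). Final vector: (0, -1)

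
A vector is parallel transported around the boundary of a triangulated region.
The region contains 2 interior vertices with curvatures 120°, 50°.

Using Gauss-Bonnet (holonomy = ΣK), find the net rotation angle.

Holonomy = total enclosed curvature = 120° + 50° = 170°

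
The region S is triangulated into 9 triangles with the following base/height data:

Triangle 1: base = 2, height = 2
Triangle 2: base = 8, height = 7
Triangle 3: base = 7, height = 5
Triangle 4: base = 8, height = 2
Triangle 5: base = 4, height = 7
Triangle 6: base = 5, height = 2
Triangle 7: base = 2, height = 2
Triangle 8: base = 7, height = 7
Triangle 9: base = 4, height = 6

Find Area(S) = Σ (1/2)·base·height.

(1/2)×2×2 + (1/2)×8×7 + (1/2)×7×5 + (1/2)×8×2 + (1/2)×4×7 + (1/2)×5×2 + (1/2)×2×2 + (1/2)×7×7 + (1/2)×4×6 = 113.0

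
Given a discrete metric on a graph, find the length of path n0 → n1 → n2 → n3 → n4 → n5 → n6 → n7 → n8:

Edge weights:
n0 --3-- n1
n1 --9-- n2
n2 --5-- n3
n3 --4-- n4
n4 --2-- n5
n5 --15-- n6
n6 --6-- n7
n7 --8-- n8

Arc length = 3 + 9 + 5 + 4 + 2 + 15 + 6 + 8 = 52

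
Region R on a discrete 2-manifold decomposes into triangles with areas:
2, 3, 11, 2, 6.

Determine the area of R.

2 + 3 + 11 + 2 + 6 = 24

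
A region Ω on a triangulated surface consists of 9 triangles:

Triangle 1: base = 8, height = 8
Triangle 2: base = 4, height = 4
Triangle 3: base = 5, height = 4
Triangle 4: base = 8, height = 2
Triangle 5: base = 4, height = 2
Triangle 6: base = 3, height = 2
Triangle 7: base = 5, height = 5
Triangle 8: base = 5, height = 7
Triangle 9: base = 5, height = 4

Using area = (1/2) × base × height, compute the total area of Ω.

(1/2)×8×8 + (1/2)×4×4 + (1/2)×5×4 + (1/2)×8×2 + (1/2)×4×2 + (1/2)×3×2 + (1/2)×5×5 + (1/2)×5×7 + (1/2)×5×4 = 105.0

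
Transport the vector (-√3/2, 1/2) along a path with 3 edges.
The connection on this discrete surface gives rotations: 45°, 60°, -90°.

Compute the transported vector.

Total rotation: 45° + 60° + (-90°) = 15°. Final vector: (-0.9659, 0.2588)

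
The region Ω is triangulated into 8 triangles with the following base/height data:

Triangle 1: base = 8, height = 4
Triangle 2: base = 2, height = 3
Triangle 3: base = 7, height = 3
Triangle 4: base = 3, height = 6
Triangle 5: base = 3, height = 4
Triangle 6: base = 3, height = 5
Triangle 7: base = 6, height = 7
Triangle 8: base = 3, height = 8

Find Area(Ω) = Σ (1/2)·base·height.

(1/2)×8×4 + (1/2)×2×3 + (1/2)×7×3 + (1/2)×3×6 + (1/2)×3×4 + (1/2)×3×5 + (1/2)×6×7 + (1/2)×3×8 = 85.0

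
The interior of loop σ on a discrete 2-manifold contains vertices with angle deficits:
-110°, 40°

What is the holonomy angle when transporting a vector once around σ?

Holonomy = total enclosed curvature = (-110°) + 40° = -70°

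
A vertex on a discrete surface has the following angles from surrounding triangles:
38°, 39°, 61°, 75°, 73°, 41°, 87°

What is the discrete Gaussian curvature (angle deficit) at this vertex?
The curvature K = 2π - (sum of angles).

Sum of angles = 414°. K = 360° - 414° = -54° = -3π/10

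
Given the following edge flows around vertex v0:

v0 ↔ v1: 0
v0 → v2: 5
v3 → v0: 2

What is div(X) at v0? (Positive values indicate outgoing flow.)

Divergence = sum of outgoing flows = 0 + 5 + (-2) = 3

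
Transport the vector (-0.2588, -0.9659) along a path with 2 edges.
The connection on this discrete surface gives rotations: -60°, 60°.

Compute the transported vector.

Total rotation: (-60°) + 60° = 0°. Final vector: (-0.2588, -0.9659)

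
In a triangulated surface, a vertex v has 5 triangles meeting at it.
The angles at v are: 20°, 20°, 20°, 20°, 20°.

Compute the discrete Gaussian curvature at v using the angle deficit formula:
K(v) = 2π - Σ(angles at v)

Sum of angles = 100°. K = 360° - 100° = 260°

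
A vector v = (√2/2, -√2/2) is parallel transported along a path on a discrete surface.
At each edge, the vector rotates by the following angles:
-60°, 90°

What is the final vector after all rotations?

Total rotation: (-60°) + 90° = 30°. Final vector: (0.9659, -0.2588)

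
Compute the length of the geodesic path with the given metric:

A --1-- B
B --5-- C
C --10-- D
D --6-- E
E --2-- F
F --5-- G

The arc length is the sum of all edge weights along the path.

Arc length = 1 + 5 + 10 + 6 + 2 + 5 = 29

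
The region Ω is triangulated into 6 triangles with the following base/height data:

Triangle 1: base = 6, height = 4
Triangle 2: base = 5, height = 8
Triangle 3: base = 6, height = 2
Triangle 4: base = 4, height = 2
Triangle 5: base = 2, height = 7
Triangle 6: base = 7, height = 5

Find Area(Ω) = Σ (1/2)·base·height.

(1/2)×6×4 + (1/2)×5×8 + (1/2)×6×2 + (1/2)×4×2 + (1/2)×2×7 + (1/2)×7×5 = 66.5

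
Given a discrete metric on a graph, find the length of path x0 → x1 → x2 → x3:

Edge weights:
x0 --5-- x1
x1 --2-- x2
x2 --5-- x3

Arc length = 5 + 2 + 5 = 12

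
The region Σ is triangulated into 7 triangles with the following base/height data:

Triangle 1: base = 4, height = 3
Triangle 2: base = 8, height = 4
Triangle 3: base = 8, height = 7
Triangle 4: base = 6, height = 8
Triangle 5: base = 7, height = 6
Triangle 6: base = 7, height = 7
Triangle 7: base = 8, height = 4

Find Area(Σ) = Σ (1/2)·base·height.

(1/2)×4×3 + (1/2)×8×4 + (1/2)×8×7 + (1/2)×6×8 + (1/2)×7×6 + (1/2)×7×7 + (1/2)×8×4 = 135.5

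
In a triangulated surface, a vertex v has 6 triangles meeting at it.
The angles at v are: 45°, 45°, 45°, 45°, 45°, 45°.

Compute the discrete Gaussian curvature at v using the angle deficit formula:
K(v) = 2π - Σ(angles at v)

Sum of angles = 270°. K = 360° - 270° = 90° = π/2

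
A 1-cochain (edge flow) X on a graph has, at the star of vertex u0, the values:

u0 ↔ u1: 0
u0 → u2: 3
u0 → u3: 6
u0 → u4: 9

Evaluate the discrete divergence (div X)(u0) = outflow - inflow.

Divergence = sum of outgoing flows = 0 + 3 + 6 + 9 = 18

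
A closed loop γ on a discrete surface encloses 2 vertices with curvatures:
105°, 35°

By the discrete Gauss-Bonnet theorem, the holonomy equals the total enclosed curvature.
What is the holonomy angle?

Holonomy = total enclosed curvature = 105° + 35° = 140°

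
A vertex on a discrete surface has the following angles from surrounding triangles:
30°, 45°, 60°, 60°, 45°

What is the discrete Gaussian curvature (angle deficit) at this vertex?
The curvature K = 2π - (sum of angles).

Sum of angles = 240°. K = 360° - 240° = 120°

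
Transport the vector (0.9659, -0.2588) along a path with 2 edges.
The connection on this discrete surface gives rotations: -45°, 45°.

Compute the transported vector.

Total rotation: (-45°) + 45° = 0°. Final vector: (0.9659, -0.2588)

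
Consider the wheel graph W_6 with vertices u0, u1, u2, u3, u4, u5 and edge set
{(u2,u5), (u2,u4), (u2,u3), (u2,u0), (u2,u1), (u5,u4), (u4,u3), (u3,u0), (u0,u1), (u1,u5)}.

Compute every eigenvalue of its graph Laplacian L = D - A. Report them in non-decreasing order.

The wheel W_6 is the join K_1 ∨ C_5 (a hub joined to every vertex of a cycle of length 5). For a join G ∨ H (G on p vertices, H on q vertices) the Laplacian spectrum is 0, p+q, the eigenvalues of L(G) other than one 0 each shifted by +q, and the eigenvalues of L(H) other than one 0 each shifted by +p. With G = K_1 (p = 1, nothing left after dropping its 0) and H = C_5 (q = 5, eigenvalues 2 − 2cos(2πk/5), k = 0, …, 4; drop k = 0), the spectrum of W_6 is 0, 6, and 1 + (2 − 2cos(2πk/5)) = 3 − 2cos(2πk/5) for k = 1, …, 4:
k=1: 3 − 2cos(2π/5) = 2.382; k=2: 3 − 2cos(4π/5) = 4.618; k=3: 3 − 2cos(6π/5) = 4.618; k=4: 3 − 2cos(8π/5) = 2.382.
Laplacian eigenvalues (increasing order): [0.0, 2.382, 2.382, 4.618, 4.618, 6.0]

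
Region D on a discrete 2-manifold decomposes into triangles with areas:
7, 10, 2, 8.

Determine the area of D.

7 + 10 + 2 + 8 = 27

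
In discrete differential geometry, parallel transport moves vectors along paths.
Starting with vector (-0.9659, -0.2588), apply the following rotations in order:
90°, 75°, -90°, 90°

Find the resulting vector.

Total rotation: 90° + 75° + (-90°) + 90° = 165°. Final vector: (1, 0)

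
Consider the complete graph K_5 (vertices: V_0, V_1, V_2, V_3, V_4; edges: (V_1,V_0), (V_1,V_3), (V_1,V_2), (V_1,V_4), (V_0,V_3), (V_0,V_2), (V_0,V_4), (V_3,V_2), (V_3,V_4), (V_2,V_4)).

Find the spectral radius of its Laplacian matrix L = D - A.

For the complete graph K_n, L = nI − J (J = all-ones matrix). J has eigenvalues n (once, eigenvector 𝟙) and 0 (multiplicity n−1), so L has eigenvalues 0 (once) and n (multiplicity n−1). Here n = 5: eigenvalue 0 once and 5 with multiplicity 4.
Laplacian eigenvalues: [0.0, 5.0, 5.0, 5.0, 5.0]. Largest eigenvalue (spectral radius) = 5.0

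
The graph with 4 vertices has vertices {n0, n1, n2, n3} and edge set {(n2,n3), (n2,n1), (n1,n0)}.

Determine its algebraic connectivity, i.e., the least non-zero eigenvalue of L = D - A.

Degrees: deg(n0) = 1, deg(n1) = 2, deg(n2) = 2, deg(n3) = 1.
L = D − A with rows/columns ordered (n0, n1, n2, n3):
  [ 1, -1,  0,  0]
  [-1,  2, -1,  0]
  [ 0, -1,  2, -1]
  [ 0,  0, -1,  1]
Characteristic polynomial: det(λI − L) = λ(λ² − 4λ + 2)(λ − 2).
Roots: λ = 0; (λ² − 4λ + 2) = 0 ⇒ λ = 2 ± √2 ≈ 0.5858, 3.4142; (λ − 2) = 0 ⇒ λ = 2.
(Check: the roots sum (with multiplicity) to 6, matching trace L = Σdeg = 2·3 = 6.)
Laplacian eigenvalues: [0.0, 0.5858, 2.0, 3.4142]. Algebraic connectivity (smallest non-zero eigenvalue) = 0.5858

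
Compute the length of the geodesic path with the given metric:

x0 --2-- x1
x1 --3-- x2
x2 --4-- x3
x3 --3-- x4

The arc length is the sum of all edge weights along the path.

Arc length = 2 + 3 + 4 + 3 = 12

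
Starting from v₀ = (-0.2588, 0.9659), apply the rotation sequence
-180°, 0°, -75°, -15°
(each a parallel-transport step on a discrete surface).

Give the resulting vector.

Total rotation: (-180°) + 0° + (-75°) + (-15°) = -270° ≡ 90° (mod 360°). Final vector: (-0.9659, -0.2588)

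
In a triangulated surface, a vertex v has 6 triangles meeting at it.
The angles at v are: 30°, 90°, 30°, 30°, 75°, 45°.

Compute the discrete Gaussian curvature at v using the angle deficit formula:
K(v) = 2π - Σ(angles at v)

Sum of angles = 300°. K = 360° - 300° = 60° = π/3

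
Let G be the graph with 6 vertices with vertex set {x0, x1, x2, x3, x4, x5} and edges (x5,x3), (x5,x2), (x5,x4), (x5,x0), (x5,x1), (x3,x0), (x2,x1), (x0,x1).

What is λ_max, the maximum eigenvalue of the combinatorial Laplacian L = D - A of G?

Degrees: deg(x0) = 3, deg(x1) = 3, deg(x2) = 2, deg(x3) = 2, deg(x4) = 1, deg(x5) = 5.
L = D − A with rows/columns ordered (x0, x1, x2, x3, x4, x5):
  [ 3, -1,  0, -1,  0, -1]
  [-1,  3, -1,  0,  0, -1]
  [ 0, -1,  2,  0,  0, -1]
  [-1,  0,  0,  2,  0, -1]
  [ 0,  0,  0,  0,  1, -1]
  [-1, -1, -1, -1, -1,  5]
Characteristic polynomial: det(λI − L) = λ(λ − 1)(λ² − 6λ + 7)(λ − 3)(λ − 6).
Roots: λ = 0; (λ − 1) = 0 ⇒ λ = 1; (λ² − 6λ + 7) = 0 ⇒ λ = 3 ± √2 ≈ 1.5858, 4.4142; (λ − 3) = 0 ⇒ λ = 3; (λ − 6) = 0 ⇒ λ = 6.
(Check: the roots sum (with multiplicity) to 16, matching trace L = Σdeg = 2·8 = 16.)
Laplacian eigenvalues: [0.0, 1.0, 1.5858, 3.0, 4.4142, 6.0]. Largest eigenvalue (spectral radius) = 6.0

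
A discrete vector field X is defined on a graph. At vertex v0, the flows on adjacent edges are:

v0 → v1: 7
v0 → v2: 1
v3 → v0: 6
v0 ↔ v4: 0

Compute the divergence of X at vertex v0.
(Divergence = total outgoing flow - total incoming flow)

Divergence = sum of outgoing flows = 7 + 1 + (-6) + 0 = 2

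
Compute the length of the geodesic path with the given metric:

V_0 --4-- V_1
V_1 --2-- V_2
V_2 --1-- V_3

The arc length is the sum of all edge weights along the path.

Arc length = 4 + 2 + 1 = 7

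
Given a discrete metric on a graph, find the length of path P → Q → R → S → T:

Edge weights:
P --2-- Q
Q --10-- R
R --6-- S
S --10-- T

Arc length = 2 + 10 + 6 + 10 = 28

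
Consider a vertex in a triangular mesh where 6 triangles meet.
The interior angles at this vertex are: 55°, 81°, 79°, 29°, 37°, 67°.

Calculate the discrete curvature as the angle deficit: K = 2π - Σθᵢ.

Sum of angles = 348°. K = 360° - 348° = 12° = π/15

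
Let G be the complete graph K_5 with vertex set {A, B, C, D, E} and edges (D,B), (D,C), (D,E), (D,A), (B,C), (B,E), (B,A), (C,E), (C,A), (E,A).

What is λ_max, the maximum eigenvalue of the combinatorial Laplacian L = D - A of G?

For the complete graph K_n, L = nI − J (J = all-ones matrix). J has eigenvalues n (once, eigenvector 𝟙) and 0 (multiplicity n−1), so L has eigenvalues 0 (once) and n (multiplicity n−1). Here n = 5: eigenvalue 0 once and 5 with multiplicity 4.
Laplacian eigenvalues: [0.0, 5.0, 5.0, 5.0, 5.0]. Largest eigenvalue (spectral radius) = 5.0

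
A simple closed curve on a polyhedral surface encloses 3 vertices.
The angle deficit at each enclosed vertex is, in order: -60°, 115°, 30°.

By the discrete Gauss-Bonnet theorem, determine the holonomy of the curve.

Holonomy = total enclosed curvature = (-60°) + 115° + 30° = 85°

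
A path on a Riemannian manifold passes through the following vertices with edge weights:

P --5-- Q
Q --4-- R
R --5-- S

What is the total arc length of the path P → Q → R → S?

Arc length = 5 + 4 + 5 = 14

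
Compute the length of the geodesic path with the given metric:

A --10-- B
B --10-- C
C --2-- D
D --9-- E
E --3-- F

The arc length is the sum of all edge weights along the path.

Arc length = 10 + 10 + 2 + 9 + 3 = 34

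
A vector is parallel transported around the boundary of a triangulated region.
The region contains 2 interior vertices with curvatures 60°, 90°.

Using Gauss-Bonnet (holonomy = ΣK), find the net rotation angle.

Holonomy = total enclosed curvature = 60° + 90° = 150°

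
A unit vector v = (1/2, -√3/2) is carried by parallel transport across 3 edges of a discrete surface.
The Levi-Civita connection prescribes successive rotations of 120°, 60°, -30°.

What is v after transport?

Total rotation: 120° + 60° + (-30°) = 150°. Final vector: (0, 1)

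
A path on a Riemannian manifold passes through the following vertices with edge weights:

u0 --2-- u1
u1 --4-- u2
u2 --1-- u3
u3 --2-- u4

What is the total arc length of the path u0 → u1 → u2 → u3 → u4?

Arc length = 2 + 4 + 1 + 2 = 9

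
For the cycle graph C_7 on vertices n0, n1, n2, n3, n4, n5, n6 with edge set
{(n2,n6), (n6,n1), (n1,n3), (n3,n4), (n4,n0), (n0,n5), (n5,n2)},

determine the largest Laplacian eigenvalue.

The cycle graph C_n has Laplacian eigenvalues λ_k = 2 − 2cos(2πk/n), k = 0, 1, …, n−1. Here n = 7:
k=0: 2 − 2cos(0) = 0.0; k=1: 2 − 2cos(2π/7) = 0.753; k=2: 2 − 2cos(4π/7) = 2.445; k=3: 2 − 2cos(6π/7) = 3.8019; k=4: 2 − 2cos(8π/7) = 3.8019; k=5: 2 − 2cos(10π/7) = 2.445; k=6: 2 − 2cos(12π/7) = 0.753.
Laplacian eigenvalues: [0.0, 0.753, 0.753, 2.445, 2.445, 3.8019, 3.8019]. Largest eigenvalue (spectral radius) = 3.8019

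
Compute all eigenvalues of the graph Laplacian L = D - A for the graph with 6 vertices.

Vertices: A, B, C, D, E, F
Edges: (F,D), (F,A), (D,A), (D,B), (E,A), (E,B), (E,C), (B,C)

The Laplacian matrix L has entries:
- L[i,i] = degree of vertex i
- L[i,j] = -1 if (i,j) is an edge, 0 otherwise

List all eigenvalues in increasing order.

Degrees: deg(A) = 3, deg(B) = 3, deg(C) = 2, deg(D) = 3, deg(E) = 3, deg(F) = 2.
L = D − A with rows/columns ordered (A, B, C, D, E, F):
  [ 3,  0,  0, -1, -1, -1]
  [ 0,  3, -1, -1, -1,  0]
  [ 0, -1,  2,  0, -1,  0]
  [-1, -1,  0,  3,  0, -1]
  [-1, -1, -1,  0,  3,  0]
  [-1,  0,  0, -1,  0,  2]
Characteristic polynomial: det(λI − L) = λ(λ − 1)(λ − 3)²(λ − 4)(λ − 5).
Roots: λ = 0; (λ − 1) = 0 ⇒ λ = 1; (λ − 3) = 0 ⇒ λ = 3 (multiplicity 2); (λ − 4) = 0 ⇒ λ = 4; (λ − 5) = 0 ⇒ λ = 5.
(Check: the roots sum (with multiplicity) to 16, matching trace L = Σdeg = 2·8 = 16.)
Laplacian eigenvalues (increasing order): [0.0, 1.0, 3.0, 3.0, 4.0, 5.0]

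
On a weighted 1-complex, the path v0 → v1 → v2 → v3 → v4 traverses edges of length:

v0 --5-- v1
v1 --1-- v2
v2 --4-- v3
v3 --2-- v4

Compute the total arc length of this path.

Arc length = 5 + 1 + 4 + 2 = 12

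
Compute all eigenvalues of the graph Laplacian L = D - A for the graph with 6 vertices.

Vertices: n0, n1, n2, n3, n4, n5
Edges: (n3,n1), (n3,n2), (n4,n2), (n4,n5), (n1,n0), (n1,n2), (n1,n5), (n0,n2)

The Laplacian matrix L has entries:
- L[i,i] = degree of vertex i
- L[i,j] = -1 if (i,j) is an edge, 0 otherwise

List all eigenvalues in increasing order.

Degrees: deg(n0) = 2, deg(n1) = 4, deg(n2) = 4, deg(n3) = 2, deg(n4) = 2, deg(n5) = 2.
L = D − A with rows/columns ordered (n0, n1, n2, n3, n4, n5):
  [ 2, -1, -1,  0,  0,  0]
  [-1,  4, -1, -1,  0, -1]
  [-1, -1,  4, -1, -1,  0]
  [ 0, -1, -1,  2,  0,  0]
  [ 0,  0, -1,  0,  2, -1]
  [ 0, -1,  0,  0, -1,  2]
Characteristic polynomial: det(λI − L) = λ(λ² − 6λ + 6)(λ − 2)(λ² − 8λ + 14).
Roots: λ = 0; (λ² − 6λ + 6) = 0 ⇒ λ = 3 ± √3 ≈ 1.2679, 4.7321; (λ − 2) = 0 ⇒ λ = 2; (λ² − 8λ + 14) = 0 ⇒ λ = 4 ± √2 ≈ 2.5858, 5.4142.
(Check: the roots sum (with multiplicity) to 16, matching trace L = Σdeg = 2·8 = 16.)
Laplacian eigenvalues (increasing order): [0.0, 1.2679, 2.0, 2.5858, 4.7321, 5.4142]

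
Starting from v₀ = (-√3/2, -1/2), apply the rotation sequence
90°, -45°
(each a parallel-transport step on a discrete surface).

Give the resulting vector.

Total rotation: 90° + (-45°) = 45°. Final vector: (-0.2588, -0.9659)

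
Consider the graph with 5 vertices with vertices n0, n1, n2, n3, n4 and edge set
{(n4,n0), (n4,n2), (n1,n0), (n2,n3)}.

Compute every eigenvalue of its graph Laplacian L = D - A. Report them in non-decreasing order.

Degrees: deg(n0) = 2, deg(n1) = 1, deg(n2) = 2, deg(n3) = 1, deg(n4) = 2.
L = D − A with rows/columns ordered (n0, n1, n2, n3, n4):
  [ 2, -1,  0,  0, -1]
  [-1,  1,  0,  0,  0]
  [ 0,  0,  2, -1, -1]
  [ 0,  0, -1,  1,  0]
  [-1,  0, -1,  0,  2]
Characteristic polynomial: det(λI − L) = λ(λ² − 3λ + 1)(λ² − 5λ + 5).
Roots: λ = 0; (λ² − 3λ + 1) = 0 ⇒ λ = (3 ± √5)/2 ≈ 0.382, 2.618; (λ² − 5λ + 5) = 0 ⇒ λ = (5 ± √5)/2 ≈ 1.382, 3.618.
(Check: the roots sum (with multiplicity) to 8, matching trace L = Σdeg = 2·4 = 8.)
Laplacian eigenvalues (increasing order): [0.0, 0.382, 1.382, 2.618, 3.618]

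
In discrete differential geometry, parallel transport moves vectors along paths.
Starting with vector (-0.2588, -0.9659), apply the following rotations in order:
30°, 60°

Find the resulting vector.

Total rotation: 30° + 60° = 90°. Final vector: (0.9659, -0.2588)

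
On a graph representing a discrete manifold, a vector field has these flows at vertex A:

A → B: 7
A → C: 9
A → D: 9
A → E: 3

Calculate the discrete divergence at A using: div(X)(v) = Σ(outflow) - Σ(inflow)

Divergence = sum of outgoing flows = 7 + 9 + 9 + 3 = 28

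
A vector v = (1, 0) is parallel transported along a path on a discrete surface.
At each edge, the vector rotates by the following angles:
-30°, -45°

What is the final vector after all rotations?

Total rotation: (-30°) + (-45°) = -75°. Final vector: (0.2588, -0.9659)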